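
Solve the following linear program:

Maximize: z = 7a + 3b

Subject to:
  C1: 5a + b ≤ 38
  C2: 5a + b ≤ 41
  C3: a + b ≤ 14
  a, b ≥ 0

Evaluate the objective at each vertex of the feasible region:
  z(0, 0) = 0
  z(7.6, 0) = 53.2
  z(6, 8) = 66  ←
  z(0, 14) = 42
The maximum is at a = 6, b = 8.

a = 6, b = 8, z = 66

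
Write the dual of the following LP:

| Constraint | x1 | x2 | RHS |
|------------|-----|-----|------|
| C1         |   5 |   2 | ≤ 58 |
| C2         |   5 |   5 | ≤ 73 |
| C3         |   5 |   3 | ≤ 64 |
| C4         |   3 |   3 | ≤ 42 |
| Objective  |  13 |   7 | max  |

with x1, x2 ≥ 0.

Primal max cᵀx s.t. Ax ≤ b, x ≥ 0  →  Dual min bᵀy s.t. Aᵀy ≥ c, y ≥ 0.

Minimize: z = 58y1 + 73y2 + 64y3 + 42y4

Subject to:
  5y1 + 5y2 + 5y3 + 3y4 ≥ 13
  2y1 + 5y2 + 3y3 + 3y4 ≥ 7
  y1, y2, y3, y4 ≥ 0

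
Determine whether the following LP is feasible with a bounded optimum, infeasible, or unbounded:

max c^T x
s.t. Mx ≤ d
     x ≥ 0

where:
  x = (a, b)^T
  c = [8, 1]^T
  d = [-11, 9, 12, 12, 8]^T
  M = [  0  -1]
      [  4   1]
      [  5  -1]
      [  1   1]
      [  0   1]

Infeasible (no feasible solution exists)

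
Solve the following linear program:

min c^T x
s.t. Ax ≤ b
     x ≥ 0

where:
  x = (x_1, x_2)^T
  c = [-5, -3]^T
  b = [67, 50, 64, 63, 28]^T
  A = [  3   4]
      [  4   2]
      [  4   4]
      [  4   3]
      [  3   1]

Evaluate the objective at each vertex of the feasible region:
  z(0, 0) = 0
  z(9.333, 0) = -46.67
  z(6, 10) = -60  ←
  z(0, 16) = -48
The minimum is at x_1 = 6, x_2 = 10.

x_1 = 6, x_2 = 10, z = -60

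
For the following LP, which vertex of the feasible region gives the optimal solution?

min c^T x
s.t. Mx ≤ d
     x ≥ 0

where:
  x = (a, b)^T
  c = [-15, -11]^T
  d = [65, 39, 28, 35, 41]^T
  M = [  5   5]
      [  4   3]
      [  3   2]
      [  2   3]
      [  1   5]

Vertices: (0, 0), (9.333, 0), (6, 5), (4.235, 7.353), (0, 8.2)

Evaluate the objective at each vertex of the feasible region:
  z(0, 0) = 0
  z(9.333, 0) = -140
  z(6, 5) = -145  ←
  z(4.235, 7.353) = -144.4
  z(0, 8.2) = -90.2
The minimum is at a = 6, b = 5.

(6, 5)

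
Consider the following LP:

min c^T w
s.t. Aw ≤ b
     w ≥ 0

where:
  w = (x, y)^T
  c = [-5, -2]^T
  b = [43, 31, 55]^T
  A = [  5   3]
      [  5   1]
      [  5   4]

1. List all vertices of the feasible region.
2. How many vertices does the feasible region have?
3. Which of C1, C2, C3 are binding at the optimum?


1. (0, 0), (6.2, 0), (5, 6), (1.4, 12), (0, 13.75)
2. 5
3. C1, C2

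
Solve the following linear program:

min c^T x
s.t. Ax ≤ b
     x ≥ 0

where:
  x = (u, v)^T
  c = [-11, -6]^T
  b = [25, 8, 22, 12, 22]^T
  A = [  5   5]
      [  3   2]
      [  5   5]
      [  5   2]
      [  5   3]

Evaluate the objective at each vertex of the feasible region:
  z(0, 0) = 0
  z(2.4, 0) = -26.4
  z(2, 1) = -28  ←
  z(0, 4) = -24
The minimum is at u = 2, v = 1.

u = 2, v = 1, z = -28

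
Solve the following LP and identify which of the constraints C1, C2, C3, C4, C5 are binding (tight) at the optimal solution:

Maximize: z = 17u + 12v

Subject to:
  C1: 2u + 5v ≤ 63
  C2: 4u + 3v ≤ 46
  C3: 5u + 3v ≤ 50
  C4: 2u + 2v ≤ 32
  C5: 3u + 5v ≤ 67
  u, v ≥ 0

At u = 4, v = 10, compute slack b - a·x for each constraint:
  C1: 63 − 58 = 5  (slack)
  C2: 46 − 46 = 0  (binding)
  C3: 50 − 50 = 0  (binding)
  C4: 32 − 28 = 4  (slack)
  C5: 67 − 62 = 5  (slack)

Optimal: u = 4, v = 10
Binding: C2, C3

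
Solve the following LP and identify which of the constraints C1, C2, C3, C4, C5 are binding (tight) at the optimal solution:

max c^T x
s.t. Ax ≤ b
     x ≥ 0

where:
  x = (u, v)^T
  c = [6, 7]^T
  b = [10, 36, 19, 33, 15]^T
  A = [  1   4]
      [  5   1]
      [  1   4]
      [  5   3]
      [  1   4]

At u = 6, v = 1, compute slack b - a·x for each constraint:
  C1: 10 − 10 = 0  (binding)
  C2: 36 − 31 = 5  (slack)
  C3: 19 − 10 = 9  (slack)
  C4: 33 − 33 = 0  (binding)
  C5: 15 − 10 = 5  (slack)

Optimal: u = 6, v = 1
Binding: C1, C4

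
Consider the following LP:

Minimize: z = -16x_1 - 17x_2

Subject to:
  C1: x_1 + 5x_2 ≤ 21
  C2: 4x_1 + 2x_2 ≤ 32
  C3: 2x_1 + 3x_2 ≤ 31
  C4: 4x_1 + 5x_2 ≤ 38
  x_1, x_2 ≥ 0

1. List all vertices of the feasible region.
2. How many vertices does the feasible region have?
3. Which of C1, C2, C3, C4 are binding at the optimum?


1. (0, 0), (8, 0), (7, 2), (5.667, 3.067), (0, 4.2)
2. 5
3. C2, C4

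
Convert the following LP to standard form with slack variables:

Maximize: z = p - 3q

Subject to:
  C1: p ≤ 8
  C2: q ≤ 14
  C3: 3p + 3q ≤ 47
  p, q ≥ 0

max z = p - 3q

s.t.
  p + s1 = 8
  q + s2 = 14
  3p + 3q + s3 = 47
  p, q, s1, s2, s3 ≥ 0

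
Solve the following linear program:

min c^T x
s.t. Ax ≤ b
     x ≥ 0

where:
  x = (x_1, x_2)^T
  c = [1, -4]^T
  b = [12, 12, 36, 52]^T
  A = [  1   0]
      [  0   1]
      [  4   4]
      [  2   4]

Evaluate the objective at each vertex of the feasible region:
  z(0, 0) = 0
  z(9, 0) = 9
  z(0, 9) = -36  ←
The minimum is at x_1 = 0, x_2 = 9.

x_1 = 0, x_2 = 9, z = -36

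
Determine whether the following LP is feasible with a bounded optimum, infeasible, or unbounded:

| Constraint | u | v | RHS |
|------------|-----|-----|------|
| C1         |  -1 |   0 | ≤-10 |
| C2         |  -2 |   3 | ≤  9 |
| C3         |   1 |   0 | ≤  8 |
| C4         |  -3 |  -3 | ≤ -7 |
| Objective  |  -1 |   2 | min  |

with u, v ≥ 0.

Infeasible (no feasible solution exists)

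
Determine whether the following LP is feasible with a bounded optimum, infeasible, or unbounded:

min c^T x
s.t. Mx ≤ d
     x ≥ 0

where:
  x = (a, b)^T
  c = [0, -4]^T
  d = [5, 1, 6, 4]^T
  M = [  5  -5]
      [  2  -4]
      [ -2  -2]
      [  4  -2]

Unbounded (objective can decrease without bound)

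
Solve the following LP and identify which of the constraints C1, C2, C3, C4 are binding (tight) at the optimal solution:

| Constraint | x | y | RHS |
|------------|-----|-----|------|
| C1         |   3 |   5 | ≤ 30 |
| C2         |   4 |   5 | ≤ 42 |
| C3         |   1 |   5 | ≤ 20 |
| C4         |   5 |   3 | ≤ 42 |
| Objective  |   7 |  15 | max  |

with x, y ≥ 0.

At x = 5, y = 3, compute slack b - a·x for each constraint:
  C1: 30 − 30 = 0  (binding)
  C2: 42 − 35 = 7  (slack)
  C3: 20 − 20 = 0  (binding)
  C4: 42 − 34 = 8  (slack)

Optimal: x = 5, y = 3
Binding: C1, C3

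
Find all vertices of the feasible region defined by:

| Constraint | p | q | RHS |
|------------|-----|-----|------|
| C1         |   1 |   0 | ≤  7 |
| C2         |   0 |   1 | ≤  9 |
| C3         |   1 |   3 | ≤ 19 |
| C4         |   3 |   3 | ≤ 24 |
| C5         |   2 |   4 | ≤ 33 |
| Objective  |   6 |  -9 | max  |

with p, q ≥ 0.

(0, 0), (7, 0), (7, 1), (2.5, 5.5), (0, 6.333)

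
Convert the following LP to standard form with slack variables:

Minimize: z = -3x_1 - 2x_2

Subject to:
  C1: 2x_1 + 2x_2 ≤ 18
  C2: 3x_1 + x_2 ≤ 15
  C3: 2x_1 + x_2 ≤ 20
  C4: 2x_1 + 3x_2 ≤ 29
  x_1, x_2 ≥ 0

min z = -3x_1 - 2x_2

s.t.
  2x_1 + 2x_2 + s1 = 18
  3x_1 + x_2 + s2 = 15
  2x_1 + x_2 + s3 = 20
  2x_1 + 3x_2 + s4 = 29
  x_1, x_2, s1, s2, s3, s4 ≥ 0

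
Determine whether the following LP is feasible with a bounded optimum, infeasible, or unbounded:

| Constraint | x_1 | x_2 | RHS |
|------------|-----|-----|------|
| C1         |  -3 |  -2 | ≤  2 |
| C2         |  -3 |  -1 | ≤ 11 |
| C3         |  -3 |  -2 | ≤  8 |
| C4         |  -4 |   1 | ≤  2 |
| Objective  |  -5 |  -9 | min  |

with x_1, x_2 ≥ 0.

Unbounded (objective can decrease without bound)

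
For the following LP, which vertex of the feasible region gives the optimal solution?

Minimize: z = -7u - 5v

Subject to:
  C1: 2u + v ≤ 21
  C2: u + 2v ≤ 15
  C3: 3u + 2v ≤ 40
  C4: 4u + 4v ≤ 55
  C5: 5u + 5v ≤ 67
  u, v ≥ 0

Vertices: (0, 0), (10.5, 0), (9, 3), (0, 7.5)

Evaluate the objective at each vertex of the feasible region:
  z(0, 0) = 0
  z(10.5, 0) = -73.5
  z(9, 3) = -78  ←
  z(0, 7.5) = -37.5
The minimum is at u = 9, v = 3.

(9, 3)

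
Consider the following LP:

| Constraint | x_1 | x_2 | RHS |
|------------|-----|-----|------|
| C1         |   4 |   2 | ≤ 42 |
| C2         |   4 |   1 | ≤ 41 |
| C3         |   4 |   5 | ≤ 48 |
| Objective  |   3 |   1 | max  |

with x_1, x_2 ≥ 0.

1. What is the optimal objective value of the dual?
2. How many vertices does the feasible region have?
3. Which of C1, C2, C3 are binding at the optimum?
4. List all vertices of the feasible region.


1. 31
2. 5
3. C1, C2
4. (0, 0), (10.25, 0), (10, 1), (9.5, 2), (0, 9.6)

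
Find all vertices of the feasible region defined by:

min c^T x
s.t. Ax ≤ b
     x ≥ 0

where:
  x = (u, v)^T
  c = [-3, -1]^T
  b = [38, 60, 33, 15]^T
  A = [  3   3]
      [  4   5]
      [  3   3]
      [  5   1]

(0, 0), (3, 0), (1, 10), (0, 11)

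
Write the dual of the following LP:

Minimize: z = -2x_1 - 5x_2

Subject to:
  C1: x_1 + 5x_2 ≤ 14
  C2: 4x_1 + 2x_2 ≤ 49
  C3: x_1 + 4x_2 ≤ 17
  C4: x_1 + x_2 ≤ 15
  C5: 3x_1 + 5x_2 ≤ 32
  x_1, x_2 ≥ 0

Primal min cᵀx s.t. Ax ≤ b, x ≥ 0  →  Dual max −bᵀy s.t. Aᵀy ≥ −c, y ≥ 0.

Maximize: z = -14y1 - 49y2 - 17y3 - 15y4 - 32y5

Subject to:
  y1 + 4y2 + y3 + y4 + 3y5 ≥ 2
  5y1 + 2y2 + 4y3 + y4 + 5y5 ≥ 5
  y1, y2, y3, y4, y5 ≥ 0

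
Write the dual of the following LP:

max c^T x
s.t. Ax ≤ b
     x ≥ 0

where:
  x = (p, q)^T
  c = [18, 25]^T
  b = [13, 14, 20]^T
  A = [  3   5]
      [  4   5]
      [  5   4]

Primal max cᵀx s.t. Ax ≤ b, x ≥ 0  →  Dual min bᵀy s.t. Aᵀy ≥ c, y ≥ 0.

Minimize: z = 13y1 + 14y2 + 20y3

Subject to:
  3y1 + 4y2 + 5y3 ≥ 18
  5y1 + 5y2 + 4y3 ≥ 25
  y1, y2, y3 ≥ 0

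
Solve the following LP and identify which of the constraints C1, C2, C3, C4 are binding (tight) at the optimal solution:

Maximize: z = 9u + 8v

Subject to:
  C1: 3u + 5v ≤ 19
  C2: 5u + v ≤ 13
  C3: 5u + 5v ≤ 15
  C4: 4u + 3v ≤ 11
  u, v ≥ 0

At u = 2, v = 1, compute slack b - a·x for each constraint:
  C1: 19 − 11 = 8  (slack)
  C2: 13 − 11 = 2  (slack)
  C3: 15 − 15 = 0  (binding)
  C4: 11 − 11 = 0  (binding)

Optimal: u = 2, v = 1
Binding: C3, C4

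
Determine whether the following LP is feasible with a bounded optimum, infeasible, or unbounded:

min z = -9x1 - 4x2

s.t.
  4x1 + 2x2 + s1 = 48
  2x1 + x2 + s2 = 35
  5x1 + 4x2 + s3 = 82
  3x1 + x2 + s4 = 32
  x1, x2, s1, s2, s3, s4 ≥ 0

Feasible with a bounded optimal solution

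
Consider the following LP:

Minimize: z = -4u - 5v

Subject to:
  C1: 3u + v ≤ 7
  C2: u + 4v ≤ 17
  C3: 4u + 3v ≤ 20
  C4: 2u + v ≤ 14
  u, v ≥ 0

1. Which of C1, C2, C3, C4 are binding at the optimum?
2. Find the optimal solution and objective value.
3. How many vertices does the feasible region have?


1. C1, C2
2. u = 1, v = 4, z = -24
3. 4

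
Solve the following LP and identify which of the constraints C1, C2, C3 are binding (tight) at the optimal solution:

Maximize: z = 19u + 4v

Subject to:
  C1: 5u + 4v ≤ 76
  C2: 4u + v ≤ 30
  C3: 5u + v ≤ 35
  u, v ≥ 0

At u = 5, v = 10, compute slack b - a·x for each constraint:
  C1: 76 − 65 = 11  (slack)
  C2: 30 − 30 = 0  (binding)
  C3: 35 − 35 = 0  (binding)

Optimal: u = 5, v = 10
Binding: C2, C3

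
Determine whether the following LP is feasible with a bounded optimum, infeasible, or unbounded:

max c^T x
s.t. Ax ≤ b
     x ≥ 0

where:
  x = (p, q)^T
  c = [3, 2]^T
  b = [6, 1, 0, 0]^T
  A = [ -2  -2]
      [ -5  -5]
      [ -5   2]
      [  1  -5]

Unbounded (objective can increase without bound)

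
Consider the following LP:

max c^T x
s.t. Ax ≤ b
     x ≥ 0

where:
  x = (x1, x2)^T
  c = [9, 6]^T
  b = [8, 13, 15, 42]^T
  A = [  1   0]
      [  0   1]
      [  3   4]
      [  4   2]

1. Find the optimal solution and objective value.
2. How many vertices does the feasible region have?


1. x1 = 5, x2 = 0, z = 45
2. 3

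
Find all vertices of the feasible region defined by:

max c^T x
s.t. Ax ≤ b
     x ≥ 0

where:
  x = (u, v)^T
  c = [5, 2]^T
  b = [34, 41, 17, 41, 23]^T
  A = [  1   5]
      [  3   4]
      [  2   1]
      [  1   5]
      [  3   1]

(0, 0), (7.667, 0), (6, 5), (5.667, 5.667), (0, 6.8)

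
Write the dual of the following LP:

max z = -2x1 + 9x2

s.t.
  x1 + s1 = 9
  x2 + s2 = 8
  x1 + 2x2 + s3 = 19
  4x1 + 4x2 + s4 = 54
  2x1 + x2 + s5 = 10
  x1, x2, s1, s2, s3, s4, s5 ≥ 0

Primal max cᵀx s.t. Ax ≤ b, x ≥ 0  →  Dual min bᵀy s.t. Aᵀy ≥ c, y ≥ 0.

Minimize: z = 9y1 + 8y2 + 19y3 + 54y4 + 10y5

Subject to:
  y1 + y3 + 4y4 + 2y5 ≥ -2
  y2 + 2y3 + 4y4 + y5 ≥ 9
  y1, y2, y3, y4, y5 ≥ 0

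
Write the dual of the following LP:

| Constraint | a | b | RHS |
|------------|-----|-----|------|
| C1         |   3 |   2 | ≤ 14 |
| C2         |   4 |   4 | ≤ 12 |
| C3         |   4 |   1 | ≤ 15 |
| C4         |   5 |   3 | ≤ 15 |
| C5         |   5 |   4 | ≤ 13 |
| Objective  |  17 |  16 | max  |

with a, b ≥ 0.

Primal max cᵀx s.t. Ax ≤ b, x ≥ 0  →  Dual min bᵀy s.t. Aᵀy ≥ c, y ≥ 0.

Minimize: z = 14y1 + 12y2 + 15y3 + 15y4 + 13y5

Subject to:
  3y1 + 4y2 + 4y3 + 5y4 + 5y5 ≥ 17
  2y1 + 4y2 + y3 + 3y4 + 4y5 ≥ 16
  y1, y2, y3, y4, y5 ≥ 0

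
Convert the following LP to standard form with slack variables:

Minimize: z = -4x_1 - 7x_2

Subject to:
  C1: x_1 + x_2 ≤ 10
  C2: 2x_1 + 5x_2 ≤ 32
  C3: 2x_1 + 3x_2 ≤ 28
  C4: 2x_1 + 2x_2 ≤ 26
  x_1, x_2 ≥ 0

min z = -4x_1 - 7x_2

s.t.
  x_1 + x_2 + s1 = 10
  2x_1 + 5x_2 + s2 = 32
  2x_1 + 3x_2 + s3 = 28
  2x_1 + 2x_2 + s4 = 26
  x_1, x_2, s1, s2, s3, s4 ≥ 0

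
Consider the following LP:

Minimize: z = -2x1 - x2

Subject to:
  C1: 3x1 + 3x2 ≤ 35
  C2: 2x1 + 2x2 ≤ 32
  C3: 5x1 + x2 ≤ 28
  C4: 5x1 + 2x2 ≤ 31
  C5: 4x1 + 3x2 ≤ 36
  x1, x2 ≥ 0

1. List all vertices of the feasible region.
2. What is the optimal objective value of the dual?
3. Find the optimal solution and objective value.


1. (0, 0), (5.6, 0), (5, 3), (3, 8), (1, 10.67), (0, 11.67)
2. -14
3. x1 = 3, x2 = 8, z = -14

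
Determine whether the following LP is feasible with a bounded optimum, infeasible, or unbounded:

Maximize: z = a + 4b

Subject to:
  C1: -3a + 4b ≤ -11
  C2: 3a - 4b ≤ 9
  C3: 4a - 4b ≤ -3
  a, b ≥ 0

Infeasible (no feasible solution exists)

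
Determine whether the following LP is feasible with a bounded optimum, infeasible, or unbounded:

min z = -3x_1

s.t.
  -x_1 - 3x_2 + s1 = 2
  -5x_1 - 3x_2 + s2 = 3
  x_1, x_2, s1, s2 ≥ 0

Unbounded (objective can decrease without bound)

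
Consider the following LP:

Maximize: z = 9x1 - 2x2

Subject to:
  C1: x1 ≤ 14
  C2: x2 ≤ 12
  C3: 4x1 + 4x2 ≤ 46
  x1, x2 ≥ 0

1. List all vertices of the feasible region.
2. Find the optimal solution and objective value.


1. (0, 0), (11.5, 0), (0, 11.5)
2. x1 = 11.5, x2 = 0, z = 103.5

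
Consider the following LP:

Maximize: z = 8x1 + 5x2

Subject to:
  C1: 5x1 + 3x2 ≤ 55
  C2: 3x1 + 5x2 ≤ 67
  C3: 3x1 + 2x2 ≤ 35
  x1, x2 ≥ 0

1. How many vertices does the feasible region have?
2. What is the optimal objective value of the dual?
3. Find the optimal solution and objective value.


1. 5
2. 90
3. x1 = 5, x2 = 10, z = 90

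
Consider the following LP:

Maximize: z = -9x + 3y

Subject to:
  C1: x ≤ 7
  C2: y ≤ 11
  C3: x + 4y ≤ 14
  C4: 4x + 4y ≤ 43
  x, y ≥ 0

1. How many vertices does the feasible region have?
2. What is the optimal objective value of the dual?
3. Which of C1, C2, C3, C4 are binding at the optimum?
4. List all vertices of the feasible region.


1. 4
2. 10.5
3. C3
4. (0, 0), (7, 0), (7, 1.75), (0, 3.5)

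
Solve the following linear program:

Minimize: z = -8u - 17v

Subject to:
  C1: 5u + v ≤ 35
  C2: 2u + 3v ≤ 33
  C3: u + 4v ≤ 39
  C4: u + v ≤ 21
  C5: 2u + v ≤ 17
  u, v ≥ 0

Evaluate the objective at each vertex of the feasible region:
  z(0, 0) = 0
  z(7, 0) = -56
  z(6, 5) = -133
  z(4.5, 8) = -172
  z(3, 9) = -177  ←
  z(0, 9.75) = -165.8
The minimum is at u = 3, v = 9.

u = 3, v = 9, z = -177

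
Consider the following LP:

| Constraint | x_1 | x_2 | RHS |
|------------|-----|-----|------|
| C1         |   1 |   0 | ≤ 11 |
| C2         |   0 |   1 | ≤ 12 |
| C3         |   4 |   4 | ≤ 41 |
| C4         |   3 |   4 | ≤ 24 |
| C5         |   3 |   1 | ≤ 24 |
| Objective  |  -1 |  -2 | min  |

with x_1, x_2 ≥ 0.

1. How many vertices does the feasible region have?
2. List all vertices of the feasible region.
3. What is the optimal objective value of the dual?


1. 3
2. (0, 0), (8, 0), (0, 6)
3. -12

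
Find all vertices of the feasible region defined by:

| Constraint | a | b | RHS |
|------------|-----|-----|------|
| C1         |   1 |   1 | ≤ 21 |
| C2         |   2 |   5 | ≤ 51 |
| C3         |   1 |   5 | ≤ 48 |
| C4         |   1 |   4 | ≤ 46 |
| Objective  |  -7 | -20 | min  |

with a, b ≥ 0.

(0, 0), (21, 0), (18, 3), (3, 9), (0, 9.6)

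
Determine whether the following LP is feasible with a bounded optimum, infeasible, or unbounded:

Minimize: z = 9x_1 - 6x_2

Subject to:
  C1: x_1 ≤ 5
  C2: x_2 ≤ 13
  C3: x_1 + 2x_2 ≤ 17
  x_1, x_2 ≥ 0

Feasible with a bounded optimal solution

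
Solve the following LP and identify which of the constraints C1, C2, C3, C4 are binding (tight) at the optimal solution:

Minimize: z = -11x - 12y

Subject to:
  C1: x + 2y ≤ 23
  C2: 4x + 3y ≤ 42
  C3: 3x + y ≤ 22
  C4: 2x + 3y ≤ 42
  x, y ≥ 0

At x = 3, y = 10, compute slack b - a·x for each constraint:
  C1: 23 − 23 = 0  (binding)
  C2: 42 − 42 = 0  (binding)
  C3: 22 − 19 = 3  (slack)
  C4: 42 − 36 = 6  (slack)

Optimal: x = 3, y = 10
Binding: C1, C2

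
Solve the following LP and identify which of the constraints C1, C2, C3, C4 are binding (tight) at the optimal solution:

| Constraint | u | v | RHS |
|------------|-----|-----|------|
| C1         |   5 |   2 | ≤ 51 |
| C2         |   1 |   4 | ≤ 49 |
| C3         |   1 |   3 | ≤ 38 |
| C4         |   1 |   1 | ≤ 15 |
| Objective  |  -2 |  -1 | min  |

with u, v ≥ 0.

At u = 7, v = 8, compute slack b - a·x for each constraint:
  C1: 51 − 51 = 0  (binding)
  C2: 49 − 39 = 10  (slack)
  C3: 38 − 31 = 7  (slack)
  C4: 15 − 15 = 0  (binding)

Optimal: u = 7, v = 8
Binding: C1, C4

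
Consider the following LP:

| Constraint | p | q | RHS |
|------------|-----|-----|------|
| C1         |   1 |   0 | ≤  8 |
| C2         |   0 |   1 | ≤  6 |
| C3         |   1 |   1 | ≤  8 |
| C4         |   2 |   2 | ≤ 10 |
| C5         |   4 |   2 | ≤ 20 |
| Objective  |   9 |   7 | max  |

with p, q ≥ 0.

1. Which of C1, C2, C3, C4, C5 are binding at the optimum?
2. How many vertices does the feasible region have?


1. C4, C5
2. 3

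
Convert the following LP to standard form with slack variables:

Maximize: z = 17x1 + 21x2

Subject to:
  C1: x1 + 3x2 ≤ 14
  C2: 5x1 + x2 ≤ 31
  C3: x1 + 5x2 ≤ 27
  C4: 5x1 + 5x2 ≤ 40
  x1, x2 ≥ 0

max z = 17x1 + 21x2

s.t.
  x1 + 3x2 + s1 = 14
  5x1 + x2 + s2 = 31
  x1 + 5x2 + s3 = 27
  5x1 + 5x2 + s4 = 40
  x1, x2, s1, s2, s3, s4 ≥ 0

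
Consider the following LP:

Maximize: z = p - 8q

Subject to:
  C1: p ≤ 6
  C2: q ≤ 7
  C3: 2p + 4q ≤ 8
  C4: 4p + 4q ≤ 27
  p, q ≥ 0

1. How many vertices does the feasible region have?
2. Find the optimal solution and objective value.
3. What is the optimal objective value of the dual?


1. 3
2. p = 4, q = 0, z = 4
3. 4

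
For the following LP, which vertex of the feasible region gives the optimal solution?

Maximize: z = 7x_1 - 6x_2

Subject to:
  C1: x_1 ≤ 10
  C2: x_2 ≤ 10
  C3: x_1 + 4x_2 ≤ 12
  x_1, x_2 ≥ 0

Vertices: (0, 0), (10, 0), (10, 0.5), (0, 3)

Evaluate the objective at each vertex of the feasible region:
  z(0, 0) = 0
  z(10, 0) = 70  ←
  z(10, 0.5) = 67
  z(0, 3) = -18
The maximum is at x_1 = 10, x_2 = 0.

(10, 0)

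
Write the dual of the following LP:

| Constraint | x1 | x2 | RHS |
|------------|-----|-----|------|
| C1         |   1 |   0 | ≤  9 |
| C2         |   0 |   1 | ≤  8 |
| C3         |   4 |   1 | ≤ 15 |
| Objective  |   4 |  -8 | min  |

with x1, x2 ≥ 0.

Primal min cᵀx s.t. Ax ≤ b, x ≥ 0  →  Dual max −bᵀy s.t. Aᵀy ≥ −c, y ≥ 0.

Maximize: z = -9y1 - 8y2 - 15y3

Subject to:
  y1 + 4y3 ≥ -4
  y2 + y3 ≥ 8
  y1, y2, y3 ≥ 0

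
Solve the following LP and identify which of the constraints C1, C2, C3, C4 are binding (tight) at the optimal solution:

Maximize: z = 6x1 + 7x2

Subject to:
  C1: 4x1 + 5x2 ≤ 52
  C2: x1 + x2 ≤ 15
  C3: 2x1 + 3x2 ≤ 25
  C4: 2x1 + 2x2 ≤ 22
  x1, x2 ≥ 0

At x1 = 8, x2 = 3, compute slack b - a·x for each constraint:
  C1: 52 − 47 = 5  (slack)
  C2: 15 − 11 = 4  (slack)
  C3: 25 − 25 = 0  (binding)
  C4: 22 − 22 = 0  (binding)

Optimal: x1 = 8, x2 = 3
Binding: C3, C4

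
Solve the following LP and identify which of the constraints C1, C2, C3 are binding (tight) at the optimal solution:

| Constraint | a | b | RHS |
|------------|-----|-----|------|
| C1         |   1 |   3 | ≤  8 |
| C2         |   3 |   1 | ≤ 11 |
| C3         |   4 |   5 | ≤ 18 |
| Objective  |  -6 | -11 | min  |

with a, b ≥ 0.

At a = 2, b = 2, compute slack b - a·x for each constraint:
  C1: 8 − 8 = 0  (binding)
  C2: 11 − 8 = 3  (slack)
  C3: 18 − 18 = 0  (binding)

Optimal: a = 2, b = 2
Binding: C1, C3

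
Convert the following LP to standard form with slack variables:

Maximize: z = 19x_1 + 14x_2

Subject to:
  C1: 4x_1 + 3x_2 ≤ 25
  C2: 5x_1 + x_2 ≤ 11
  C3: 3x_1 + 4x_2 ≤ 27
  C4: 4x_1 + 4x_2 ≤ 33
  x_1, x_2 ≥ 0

max z = 19x_1 + 14x_2

s.t.
  4x_1 + 3x_2 + s1 = 25
  5x_1 + x_2 + s2 = 11
  3x_1 + 4x_2 + s3 = 27
  4x_1 + 4x_2 + s4 = 33
  x_1, x_2, s1, s2, s3, s4 ≥ 0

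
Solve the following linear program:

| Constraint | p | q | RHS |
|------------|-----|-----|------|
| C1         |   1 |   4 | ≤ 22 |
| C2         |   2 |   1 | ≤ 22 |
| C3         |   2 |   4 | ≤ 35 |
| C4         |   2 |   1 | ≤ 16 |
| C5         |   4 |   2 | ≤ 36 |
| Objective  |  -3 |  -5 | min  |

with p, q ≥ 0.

Evaluate the objective at each vertex of the feasible region:
  z(0, 0) = 0
  z(8, 0) = -24
  z(6, 4) = -38  ←
  z(0, 5.5) = -27.5
The minimum is at p = 6, q = 4.

p = 6, q = 4, z = -38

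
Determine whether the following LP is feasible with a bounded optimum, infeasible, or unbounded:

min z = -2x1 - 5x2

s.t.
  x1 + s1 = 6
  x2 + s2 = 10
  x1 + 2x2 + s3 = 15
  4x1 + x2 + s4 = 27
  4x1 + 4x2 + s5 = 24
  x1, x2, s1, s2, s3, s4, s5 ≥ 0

Feasible with a bounded optimal solution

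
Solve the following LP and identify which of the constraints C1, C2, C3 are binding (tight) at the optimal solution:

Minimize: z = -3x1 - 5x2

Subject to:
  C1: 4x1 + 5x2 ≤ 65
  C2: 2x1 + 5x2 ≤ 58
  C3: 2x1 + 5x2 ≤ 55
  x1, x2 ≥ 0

At x1 = 5, x2 = 9, compute slack b - a·x for each constraint:
  C1: 65 − 65 = 0  (binding)
  C2: 58 − 55 = 3  (slack)
  C3: 55 − 55 = 0  (binding)

Optimal: x1 = 5, x2 = 9
Binding: C1, C3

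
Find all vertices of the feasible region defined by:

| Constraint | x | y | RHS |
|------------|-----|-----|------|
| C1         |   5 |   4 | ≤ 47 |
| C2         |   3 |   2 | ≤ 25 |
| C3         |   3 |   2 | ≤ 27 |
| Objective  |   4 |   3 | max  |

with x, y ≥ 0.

(0, 0), (8.333, 0), (3, 8), (0, 11.75)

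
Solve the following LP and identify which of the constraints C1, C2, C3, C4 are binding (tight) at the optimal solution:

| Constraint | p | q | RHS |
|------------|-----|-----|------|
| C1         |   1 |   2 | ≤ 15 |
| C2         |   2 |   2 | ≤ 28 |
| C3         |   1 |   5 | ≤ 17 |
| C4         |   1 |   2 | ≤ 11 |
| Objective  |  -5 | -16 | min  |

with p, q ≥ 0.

At p = 7, q = 2, compute slack b - a·x for each constraint:
  C1: 15 − 11 = 4  (slack)
  C2: 28 − 18 = 10  (slack)
  C3: 17 − 17 = 0  (binding)
  C4: 11 − 11 = 0  (binding)

Optimal: p = 7, q = 2
Binding: C3, C4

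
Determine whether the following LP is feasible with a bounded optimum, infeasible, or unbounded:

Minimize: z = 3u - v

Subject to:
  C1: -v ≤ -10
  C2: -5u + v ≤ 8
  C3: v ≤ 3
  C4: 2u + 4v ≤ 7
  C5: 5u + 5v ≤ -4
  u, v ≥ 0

Infeasible (no feasible solution exists)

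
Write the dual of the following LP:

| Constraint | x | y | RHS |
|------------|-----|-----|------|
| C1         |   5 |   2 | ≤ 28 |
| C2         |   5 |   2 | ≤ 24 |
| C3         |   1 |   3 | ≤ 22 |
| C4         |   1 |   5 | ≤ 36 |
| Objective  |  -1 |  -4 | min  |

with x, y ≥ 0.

Primal min cᵀx s.t. Ax ≤ b, x ≥ 0  →  Dual max −bᵀy s.t. Aᵀy ≥ −c, y ≥ 0.

Maximize: z = -28y1 - 24y2 - 22y3 - 36y4

Subject to:
  5y1 + 5y2 + y3 + y4 ≥ 1
  2y1 + 2y2 + 3y3 + 5y4 ≥ 4
  y1, y2, y3, y4 ≥ 0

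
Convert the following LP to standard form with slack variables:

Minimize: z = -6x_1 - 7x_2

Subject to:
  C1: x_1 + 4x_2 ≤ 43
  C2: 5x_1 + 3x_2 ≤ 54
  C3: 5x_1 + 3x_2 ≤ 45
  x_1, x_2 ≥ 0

min z = -6x_1 - 7x_2

s.t.
  x_1 + 4x_2 + s1 = 43
  5x_1 + 3x_2 + s2 = 54
  5x_1 + 3x_2 + s3 = 45
  x_1, x_2, s1, s2, s3 ≥ 0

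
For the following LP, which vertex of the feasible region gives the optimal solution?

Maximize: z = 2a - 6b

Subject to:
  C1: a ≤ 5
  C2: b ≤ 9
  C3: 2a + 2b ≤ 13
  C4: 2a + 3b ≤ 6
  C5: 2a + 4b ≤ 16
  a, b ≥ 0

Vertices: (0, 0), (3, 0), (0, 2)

Evaluate the objective at each vertex of the feasible region:
  z(0, 0) = 0
  z(3, 0) = 6  ←
  z(0, 2) = -12
The maximum is at a = 3, b = 0.

(3, 0)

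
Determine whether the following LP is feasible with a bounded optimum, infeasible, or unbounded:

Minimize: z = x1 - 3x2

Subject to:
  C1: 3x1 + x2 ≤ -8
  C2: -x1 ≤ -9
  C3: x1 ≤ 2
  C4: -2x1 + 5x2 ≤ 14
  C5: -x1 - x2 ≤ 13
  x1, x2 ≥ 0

Infeasible (no feasible solution exists)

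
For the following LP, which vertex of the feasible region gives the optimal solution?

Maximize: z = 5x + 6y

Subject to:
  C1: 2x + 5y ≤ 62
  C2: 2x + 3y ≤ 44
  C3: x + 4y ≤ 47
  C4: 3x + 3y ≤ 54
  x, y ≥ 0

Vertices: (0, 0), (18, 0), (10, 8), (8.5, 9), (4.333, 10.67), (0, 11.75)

Evaluate the objective at each vertex of the feasible region:
  z(0, 0) = 0
  z(18, 0) = 90
  z(10, 8) = 98  ←
  z(8.5, 9) = 96.5
  z(4.333, 10.67) = 85.67
  z(0, 11.75) = 70.5
The maximum is at x = 10, y = 8.

(10, 8)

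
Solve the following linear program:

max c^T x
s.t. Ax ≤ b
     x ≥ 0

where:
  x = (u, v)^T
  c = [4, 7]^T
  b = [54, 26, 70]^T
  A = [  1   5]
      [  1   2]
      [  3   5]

Evaluate the objective at each vertex of the feasible region:
  z(0, 0) = 0
  z(23.33, 0) = 93.33
  z(10, 8) = 96  ←
  z(7.333, 9.333) = 94.67
  z(0, 10.8) = 75.6
The maximum is at u = 10, v = 8.

u = 10, v = 8, z = 96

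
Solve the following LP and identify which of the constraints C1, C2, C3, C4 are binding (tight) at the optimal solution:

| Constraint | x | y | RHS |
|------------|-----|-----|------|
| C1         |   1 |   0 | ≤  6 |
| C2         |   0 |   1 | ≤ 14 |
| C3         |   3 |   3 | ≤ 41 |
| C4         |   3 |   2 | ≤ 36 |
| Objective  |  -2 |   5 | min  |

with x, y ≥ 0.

At x = 6, y = 0, compute slack b - a·x for each constraint:
  C1: 6 − 6 = 0  (binding)
  C2: 14 − 0 = 14  (slack)
  C3: 41 − 18 = 23  (slack)
  C4: 36 − 18 = 18  (slack)

Optimal: x = 6, y = 0
Binding: C1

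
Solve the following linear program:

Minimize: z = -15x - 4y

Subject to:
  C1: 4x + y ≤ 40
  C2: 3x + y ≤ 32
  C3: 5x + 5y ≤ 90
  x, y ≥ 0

Evaluate the objective at each vertex of the feasible region:
  z(0, 0) = 0
  z(10, 0) = -150
  z(8, 8) = -152  ←
  z(7, 11) = -149
  z(0, 18) = -72
The minimum is at x = 8, y = 8.

x = 8, y = 8, z = -152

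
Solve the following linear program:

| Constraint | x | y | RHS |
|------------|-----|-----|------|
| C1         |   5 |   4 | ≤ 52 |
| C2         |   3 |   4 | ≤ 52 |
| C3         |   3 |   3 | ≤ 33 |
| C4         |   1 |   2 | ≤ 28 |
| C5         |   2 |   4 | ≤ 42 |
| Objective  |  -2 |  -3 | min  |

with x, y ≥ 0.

Evaluate the objective at each vertex of the feasible region:
  z(0, 0) = 0
  z(10.4, 0) = -20.8
  z(8, 3) = -25
  z(1, 10) = -32  ←
  z(0, 10.5) = -31.5
The minimum is at x = 1, y = 10.

x = 1, y = 10, z = -32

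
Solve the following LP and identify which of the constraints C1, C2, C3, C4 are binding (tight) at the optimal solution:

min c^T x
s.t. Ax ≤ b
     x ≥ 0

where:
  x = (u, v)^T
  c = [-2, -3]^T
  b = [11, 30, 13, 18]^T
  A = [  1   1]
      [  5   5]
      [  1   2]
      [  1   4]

At u = 2, v = 4, compute slack b - a·x for each constraint:
  C1: 11 − 6 = 5  (slack)
  C2: 30 − 30 = 0  (binding)
  C3: 13 − 10 = 3  (slack)
  C4: 18 − 18 = 0  (binding)

Optimal: u = 2, v = 4
Binding: C2, C4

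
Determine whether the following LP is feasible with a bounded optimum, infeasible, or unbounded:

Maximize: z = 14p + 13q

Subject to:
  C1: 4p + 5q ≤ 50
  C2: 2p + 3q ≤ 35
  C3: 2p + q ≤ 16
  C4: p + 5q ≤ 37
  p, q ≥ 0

Feasible with a bounded optimal solution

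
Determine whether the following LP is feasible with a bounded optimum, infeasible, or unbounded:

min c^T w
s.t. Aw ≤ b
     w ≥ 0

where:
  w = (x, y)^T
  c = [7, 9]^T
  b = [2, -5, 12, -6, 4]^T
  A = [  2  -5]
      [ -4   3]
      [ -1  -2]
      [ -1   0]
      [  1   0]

Infeasible (no feasible solution exists)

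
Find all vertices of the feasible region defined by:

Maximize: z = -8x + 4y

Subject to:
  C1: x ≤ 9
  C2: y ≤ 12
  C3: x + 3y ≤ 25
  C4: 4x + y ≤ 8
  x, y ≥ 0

(0, 0), (2, 0), (0, 8)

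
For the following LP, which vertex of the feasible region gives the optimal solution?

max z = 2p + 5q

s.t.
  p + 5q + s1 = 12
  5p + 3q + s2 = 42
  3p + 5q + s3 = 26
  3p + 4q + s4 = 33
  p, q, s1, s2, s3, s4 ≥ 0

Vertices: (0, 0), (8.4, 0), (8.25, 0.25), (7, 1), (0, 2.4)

Evaluate the objective at each vertex of the feasible region:
  z(0, 0) = 0
  z(8.4, 0) = 16.8
  z(8.25, 0.25) = 17.75
  z(7, 1) = 19  ←
  z(0, 2.4) = 12
The maximum is at p = 7, q = 1.

(7, 1)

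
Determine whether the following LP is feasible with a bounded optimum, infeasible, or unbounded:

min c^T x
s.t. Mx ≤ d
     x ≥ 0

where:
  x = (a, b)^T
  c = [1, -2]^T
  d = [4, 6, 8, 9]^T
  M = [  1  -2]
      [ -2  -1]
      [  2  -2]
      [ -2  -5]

Unbounded (objective can decrease without bound)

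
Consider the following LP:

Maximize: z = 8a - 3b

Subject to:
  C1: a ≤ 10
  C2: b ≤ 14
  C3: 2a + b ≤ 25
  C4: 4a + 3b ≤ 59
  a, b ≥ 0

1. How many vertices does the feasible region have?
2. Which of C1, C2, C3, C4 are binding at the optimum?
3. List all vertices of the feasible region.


1. 6
2. C1
3. (0, 0), (10, 0), (10, 5), (8, 9), (4.25, 14), (0, 14)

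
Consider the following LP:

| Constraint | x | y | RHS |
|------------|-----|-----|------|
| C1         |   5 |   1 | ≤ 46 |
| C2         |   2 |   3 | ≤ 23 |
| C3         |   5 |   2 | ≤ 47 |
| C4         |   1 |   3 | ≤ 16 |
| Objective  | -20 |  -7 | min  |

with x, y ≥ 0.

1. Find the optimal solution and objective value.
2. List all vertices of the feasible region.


1. x = 9, y = 1, z = -187
2. (0, 0), (9.2, 0), (9, 1), (8.636, 1.909), (7, 3), (0, 5.333)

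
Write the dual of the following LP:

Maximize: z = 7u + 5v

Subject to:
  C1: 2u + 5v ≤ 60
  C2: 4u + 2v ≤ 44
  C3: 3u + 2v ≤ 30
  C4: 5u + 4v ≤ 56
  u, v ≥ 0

Primal max cᵀx s.t. Ax ≤ b, x ≥ 0  →  Dual min bᵀy s.t. Aᵀy ≥ c, y ≥ 0.

Minimize: z = 60y1 + 44y2 + 30y3 + 56y4

Subject to:
  2y1 + 4y2 + 3y3 + 5y4 ≥ 7
  5y1 + 2y2 + 2y3 + 4y4 ≥ 5
  y1, y2, y3, y4 ≥ 0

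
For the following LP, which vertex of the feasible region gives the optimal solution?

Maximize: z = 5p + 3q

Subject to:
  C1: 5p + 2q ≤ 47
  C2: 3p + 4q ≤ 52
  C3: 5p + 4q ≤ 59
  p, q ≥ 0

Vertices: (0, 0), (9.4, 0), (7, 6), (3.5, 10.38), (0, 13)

Evaluate the objective at each vertex of the feasible region:
  z(0, 0) = 0
  z(9.4, 0) = 47
  z(7, 6) = 53  ←
  z(3.5, 10.38) = 48.62
  z(0, 13) = 39
The maximum is at p = 7, q = 6.

(7, 6)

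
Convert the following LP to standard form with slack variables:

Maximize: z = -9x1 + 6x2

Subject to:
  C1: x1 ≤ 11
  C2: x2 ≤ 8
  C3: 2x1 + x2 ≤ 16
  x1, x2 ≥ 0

max z = -9x1 + 6x2

s.t.
  x1 + s1 = 11
  x2 + s2 = 8
  2x1 + x2 + s3 = 16
  x1, x2, s1, s2, s3 ≥ 0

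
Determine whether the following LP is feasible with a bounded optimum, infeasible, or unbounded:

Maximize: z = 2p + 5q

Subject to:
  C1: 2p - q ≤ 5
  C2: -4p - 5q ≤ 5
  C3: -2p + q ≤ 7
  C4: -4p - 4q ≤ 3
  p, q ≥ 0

Unbounded (objective can increase without bound)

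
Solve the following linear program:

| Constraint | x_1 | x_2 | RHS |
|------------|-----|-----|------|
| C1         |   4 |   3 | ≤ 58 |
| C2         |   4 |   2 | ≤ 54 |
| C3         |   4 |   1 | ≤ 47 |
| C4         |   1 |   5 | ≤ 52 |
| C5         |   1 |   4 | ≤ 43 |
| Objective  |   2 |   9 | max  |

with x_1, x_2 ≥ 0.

Evaluate the objective at each vertex of the feasible region:
  z(0, 0) = 0
  z(11.75, 0) = 23.5
  z(10.38, 5.5) = 70.25
  z(7.923, 8.769) = 94.77
  z(7, 9) = 95  ←
  z(0, 10.4) = 93.6
The maximum is at x_1 = 7, x_2 = 9.

x_1 = 7, x_2 = 9, z = 95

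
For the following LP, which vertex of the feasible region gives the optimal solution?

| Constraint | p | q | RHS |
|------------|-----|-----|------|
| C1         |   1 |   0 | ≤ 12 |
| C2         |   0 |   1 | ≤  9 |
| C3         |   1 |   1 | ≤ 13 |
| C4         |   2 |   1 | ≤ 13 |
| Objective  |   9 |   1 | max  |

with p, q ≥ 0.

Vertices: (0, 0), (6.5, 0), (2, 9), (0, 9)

Evaluate the objective at each vertex of the feasible region:
  z(0, 0) = 0
  z(6.5, 0) = 58.5  ←
  z(2, 9) = 27
  z(0, 9) = 9
The maximum is at p = 6.5, q = 0.

(6.5, 0)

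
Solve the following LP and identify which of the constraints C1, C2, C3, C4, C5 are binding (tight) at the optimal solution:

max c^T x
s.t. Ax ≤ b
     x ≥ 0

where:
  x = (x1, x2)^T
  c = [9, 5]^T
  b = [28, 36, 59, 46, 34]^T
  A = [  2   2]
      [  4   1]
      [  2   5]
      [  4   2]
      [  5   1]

At x1 = 5, x2 = 9, compute slack b - a·x for each constraint:
  C1: 28 − 28 = 0  (binding)
  C2: 36 − 29 = 7  (slack)
  C3: 59 − 55 = 4  (slack)
  C4: 46 − 38 = 8  (slack)
  C5: 34 − 34 = 0  (binding)

Optimal: x1 = 5, x2 = 9
Binding: C1, C5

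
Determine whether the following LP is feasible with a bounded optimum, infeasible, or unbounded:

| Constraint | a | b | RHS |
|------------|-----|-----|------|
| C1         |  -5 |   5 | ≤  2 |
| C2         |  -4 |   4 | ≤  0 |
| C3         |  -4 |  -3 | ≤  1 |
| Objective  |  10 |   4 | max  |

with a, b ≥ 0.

Unbounded (objective can increase without bound)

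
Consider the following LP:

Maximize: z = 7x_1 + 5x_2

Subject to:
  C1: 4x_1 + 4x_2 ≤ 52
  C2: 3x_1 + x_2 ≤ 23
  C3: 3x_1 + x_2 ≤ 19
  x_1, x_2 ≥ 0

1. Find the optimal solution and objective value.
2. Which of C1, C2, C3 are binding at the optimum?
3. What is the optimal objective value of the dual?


1. x_1 = 3, x_2 = 10, z = 71
2. C1, C3
3. 71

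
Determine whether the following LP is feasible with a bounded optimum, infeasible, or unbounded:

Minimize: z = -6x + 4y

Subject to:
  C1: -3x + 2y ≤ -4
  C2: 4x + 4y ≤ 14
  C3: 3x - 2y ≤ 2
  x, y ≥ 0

Infeasible (no feasible solution exists)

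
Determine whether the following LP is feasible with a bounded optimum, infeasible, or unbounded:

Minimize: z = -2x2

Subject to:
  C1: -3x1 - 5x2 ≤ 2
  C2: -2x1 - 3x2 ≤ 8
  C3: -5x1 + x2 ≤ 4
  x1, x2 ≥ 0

Unbounded (objective can decrease without bound)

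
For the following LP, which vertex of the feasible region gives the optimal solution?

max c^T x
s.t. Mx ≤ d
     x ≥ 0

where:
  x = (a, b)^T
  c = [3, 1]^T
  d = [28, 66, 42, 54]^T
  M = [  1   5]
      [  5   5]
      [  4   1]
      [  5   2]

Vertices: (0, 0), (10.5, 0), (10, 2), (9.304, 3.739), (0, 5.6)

Evaluate the objective at each vertex of the feasible region:
  z(0, 0) = 0
  z(10.5, 0) = 31.5
  z(10, 2) = 32  ←
  z(9.304, 3.739) = 31.65
  z(0, 5.6) = 5.6
The maximum is at a = 10, b = 2.

(10, 2)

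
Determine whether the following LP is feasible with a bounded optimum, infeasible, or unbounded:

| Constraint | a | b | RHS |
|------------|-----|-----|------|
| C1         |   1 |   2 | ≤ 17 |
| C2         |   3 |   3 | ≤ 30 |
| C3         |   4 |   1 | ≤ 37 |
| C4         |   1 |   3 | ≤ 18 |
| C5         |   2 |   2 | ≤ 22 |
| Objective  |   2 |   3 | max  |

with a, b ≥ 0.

Feasible with a bounded optimal solution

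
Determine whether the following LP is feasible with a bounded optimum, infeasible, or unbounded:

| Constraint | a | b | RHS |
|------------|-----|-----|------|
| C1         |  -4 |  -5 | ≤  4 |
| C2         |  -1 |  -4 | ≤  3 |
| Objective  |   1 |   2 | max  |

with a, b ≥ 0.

Unbounded (objective can increase without bound)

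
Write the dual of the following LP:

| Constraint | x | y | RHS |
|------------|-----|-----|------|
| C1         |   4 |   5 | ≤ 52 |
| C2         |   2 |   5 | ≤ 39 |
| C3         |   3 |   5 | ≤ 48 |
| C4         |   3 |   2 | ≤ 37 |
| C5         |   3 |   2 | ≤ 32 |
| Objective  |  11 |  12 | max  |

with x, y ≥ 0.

Primal max cᵀx s.t. Ax ≤ b, x ≥ 0  →  Dual min bᵀy s.t. Aᵀy ≥ c, y ≥ 0.

Minimize: z = 52y1 + 39y2 + 48y3 + 37y4 + 32y5

Subject to:
  4y1 + 2y2 + 3y3 + 3y4 + 3y5 ≥ 11
  5y1 + 5y2 + 5y3 + 2y4 + 2y5 ≥ 12
  y1, y2, y3, y4, y5 ≥ 0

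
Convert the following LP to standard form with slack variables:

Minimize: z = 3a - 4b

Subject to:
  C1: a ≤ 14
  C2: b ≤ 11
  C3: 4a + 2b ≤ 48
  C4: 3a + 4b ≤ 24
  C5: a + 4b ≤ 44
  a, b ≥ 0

min z = 3a - 4b

s.t.
  a + s1 = 14
  b + s2 = 11
  4a + 2b + s3 = 48
  3a + 4b + s4 = 24
  a + 4b + s5 = 44
  a, b, s1, s2, s3, s4, s5 ≥ 0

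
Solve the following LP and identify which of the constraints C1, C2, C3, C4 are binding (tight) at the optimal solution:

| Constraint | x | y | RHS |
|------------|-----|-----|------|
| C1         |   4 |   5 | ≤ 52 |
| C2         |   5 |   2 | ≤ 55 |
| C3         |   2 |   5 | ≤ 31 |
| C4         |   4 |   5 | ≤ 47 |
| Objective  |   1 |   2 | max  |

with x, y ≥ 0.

At x = 8, y = 3, compute slack b - a·x for each constraint:
  C1: 52 − 47 = 5  (slack)
  C2: 55 − 46 = 9  (slack)
  C3: 31 − 31 = 0  (binding)
  C4: 47 − 47 = 0  (binding)

Optimal: x = 8, y = 3
Binding: C3, C4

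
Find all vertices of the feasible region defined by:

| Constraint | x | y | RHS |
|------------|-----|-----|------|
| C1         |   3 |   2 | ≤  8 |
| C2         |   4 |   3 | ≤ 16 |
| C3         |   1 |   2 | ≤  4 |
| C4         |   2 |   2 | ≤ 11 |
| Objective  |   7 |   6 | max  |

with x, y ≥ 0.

(0, 0), (2.667, 0), (2, 1), (0, 2)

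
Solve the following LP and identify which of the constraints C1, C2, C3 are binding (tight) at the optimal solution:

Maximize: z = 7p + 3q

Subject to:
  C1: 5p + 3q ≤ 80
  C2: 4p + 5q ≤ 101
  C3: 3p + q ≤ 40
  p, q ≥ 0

At p = 10, q = 10, compute slack b - a·x for each constraint:
  C1: 80 − 80 = 0  (binding)
  C2: 101 − 90 = 11  (slack)
  C3: 40 − 40 = 0  (binding)

Optimal: p = 10, q = 10
Binding: C1, C3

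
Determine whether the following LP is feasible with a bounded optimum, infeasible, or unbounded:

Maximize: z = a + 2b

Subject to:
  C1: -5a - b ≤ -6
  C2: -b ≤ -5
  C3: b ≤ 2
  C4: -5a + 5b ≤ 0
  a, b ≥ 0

Infeasible (no feasible solution exists)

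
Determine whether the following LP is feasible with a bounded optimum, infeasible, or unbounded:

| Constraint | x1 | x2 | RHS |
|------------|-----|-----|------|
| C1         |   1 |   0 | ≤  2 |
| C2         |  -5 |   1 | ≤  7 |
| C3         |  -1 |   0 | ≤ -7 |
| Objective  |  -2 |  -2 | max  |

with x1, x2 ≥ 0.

Infeasible (no feasible solution exists)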